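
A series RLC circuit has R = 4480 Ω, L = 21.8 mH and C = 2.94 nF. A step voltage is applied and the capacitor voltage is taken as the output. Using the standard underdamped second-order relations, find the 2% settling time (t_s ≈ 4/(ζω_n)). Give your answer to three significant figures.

For a series RLC circuit (capacitor voltage as output), ω_n = 1/√(LC) = 1/√(21.8 mH · 2.94 nF) = 125000 rad/s.
ζ = (R/2)·√(C/L) = (4480/2)·√(2.94 nF/21.8 mH) = 0.823.
t_s ≈ 4/(ζω_n) = 0.0000389 s.

t_s ≈ 0.0000389 s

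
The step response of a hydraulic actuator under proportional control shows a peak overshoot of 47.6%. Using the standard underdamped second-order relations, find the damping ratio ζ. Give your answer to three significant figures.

ζ = −ln(OS)/√(π² + (ln OS)²). With OS = 0.476, ln OS = −0.7423 and ζ = 0.7423/3.228 = 0.230.

ζ ≈ 0.230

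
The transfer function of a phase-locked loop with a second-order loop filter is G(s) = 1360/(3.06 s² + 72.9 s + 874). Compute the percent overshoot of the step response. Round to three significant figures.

%OS ≈ 4.41%

Dividing through by 3.06: denominator becomes s² + 23.82 s + 285.6.
So ω_n = √285.6 = 16.9 rad/s and ζ = 23.82/(2·16.9) = 0.705.
%OS = 100 e^{−πζ/√(1−ζ²)} with ζ = 0.705 gives 4.41%.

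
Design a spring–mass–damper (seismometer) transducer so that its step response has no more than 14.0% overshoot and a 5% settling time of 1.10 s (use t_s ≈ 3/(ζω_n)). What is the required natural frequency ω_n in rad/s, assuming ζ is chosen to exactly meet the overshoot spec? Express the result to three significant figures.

ω_n ≈ 5.14 rad/s

ζ = −ln(OS)/√(π² + (ln OS)²). With OS = 0.140, ln OS = −1.966 and ζ = 1.966/3.706 = 0.531.
From t_s ≈ 3/(ζω_n): ω_n = 3/(ζ·t_s) = 3/(0.531·1.10) = 5.14 rad/s.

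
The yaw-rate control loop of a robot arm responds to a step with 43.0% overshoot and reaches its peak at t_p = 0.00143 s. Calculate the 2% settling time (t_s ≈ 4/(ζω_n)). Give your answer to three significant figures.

t_s ≈ 0.00678 s

The overshoot fixes ζ = −ln(OS)/√(π²+ln²(OS)) = 0.259.
t_p = π/ω_d ⇒ ω_d = 2200 rad/s; then ω_n = ω_d/√(1−ζ²) = 2270 rad/s.
t_s ≈ 4/(ζω_n) = 4/(0.259·2270) = 0.00678 s.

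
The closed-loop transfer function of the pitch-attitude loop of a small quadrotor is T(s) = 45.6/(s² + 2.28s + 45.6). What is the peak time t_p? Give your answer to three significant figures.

t_p ≈ 0.472 s

Comparing the denominator to s² + 2ζω_n s + ω_n²: ω_n = √45.6 = 6.75 rad/s, and 2ζω_n = 2.28 so ζ = 2.28/(2·6.75) = 0.169.
ω_d = 6.75·√(1 − 0.169²) = 6.66 rad/s. Then t_p = π/ω_d = 0.472 s.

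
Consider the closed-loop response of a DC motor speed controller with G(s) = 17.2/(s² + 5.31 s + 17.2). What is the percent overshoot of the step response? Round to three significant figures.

%OS ≈ 7.30%

ω_n = √17.2 = 4.15 rad/s; ζ = 5.31/(2·4.15) = 0.640.
Overshoot: exp(−π·0.640/√(1−0.640²)) = 0.0730, i.e. 7.30%.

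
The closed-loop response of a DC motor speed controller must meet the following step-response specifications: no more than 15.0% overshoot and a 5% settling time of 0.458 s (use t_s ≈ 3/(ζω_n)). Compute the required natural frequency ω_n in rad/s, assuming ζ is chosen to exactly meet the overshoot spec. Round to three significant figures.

Inverting the overshoot relation: ζ = |ln 0.150|/√(π² + ln²0.150) = 0.517.
Then ω_n = 3/(ζ t_s) = 3/(0.517 × 0.458) = 12.7 rad/s.

ω_n ≈ 12.7 rad/s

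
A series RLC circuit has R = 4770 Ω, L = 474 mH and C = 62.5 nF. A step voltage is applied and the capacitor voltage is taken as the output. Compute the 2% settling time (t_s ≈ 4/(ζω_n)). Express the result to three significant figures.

For a series RLC circuit (capacitor voltage as output), ω_n = 1/√(LC) = 1/√(474 mH · 62.5 nF) = 5810 rad/s.
ζ = (R/2)·√(C/L) = (4770/2)·√(62.5 nF/474 mH) = 0.866.
t_s ≈ 4/(ζω_n) = 0.000795 s.

t_s ≈ 0.000795 s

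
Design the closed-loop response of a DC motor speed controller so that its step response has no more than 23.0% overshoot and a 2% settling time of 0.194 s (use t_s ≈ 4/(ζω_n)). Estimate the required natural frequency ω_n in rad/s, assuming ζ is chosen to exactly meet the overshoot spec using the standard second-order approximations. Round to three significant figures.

ω_n ≈ 48.7 rad/s

Inverting the overshoot relation: ζ = |ln 0.230|/√(π² + ln²0.230) = 0.424.
Then ω_n = 4/(ζ t_s) = 4/(0.424 × 0.194) = 48.7 rad/s.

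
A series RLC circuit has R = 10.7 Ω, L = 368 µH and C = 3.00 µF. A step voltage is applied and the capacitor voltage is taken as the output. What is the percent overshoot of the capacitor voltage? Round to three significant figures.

%OS ≈ 17.7%

For a series RLC circuit (capacitor voltage as output), ω_n = 1/√(LC) = 1/√(368 µH · 3.00 µF) = 30100 rad/s.
ζ = (R/2)·√(C/L) = (10.7/2)·√(3.00 µF/368 µH) = 0.483.
%OS = 100 e^{−πζ/√(1−ζ²)} with ζ = 0.483 gives 17.7%.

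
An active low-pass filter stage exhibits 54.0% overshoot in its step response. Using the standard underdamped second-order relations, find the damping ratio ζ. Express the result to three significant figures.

ζ ≈ 0.192

From %OS = 100·exp(−πζ/√(1−ζ²)), invert to get ζ = −ln(OS)/√(π² + ln²(OS)) with OS = 0.540.
−ln 0.540 = 0.6162, so ζ = 0.6162/√(π² + 0.3797) = 0.192.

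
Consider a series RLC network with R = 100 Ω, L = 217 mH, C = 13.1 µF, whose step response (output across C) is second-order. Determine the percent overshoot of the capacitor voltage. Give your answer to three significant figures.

%OS ≈ 26.6%

For a series RLC circuit (capacitor voltage as output), ω_n = 1/√(LC) = 1/√(217 mH · 13.1 µF) = 593 rad/s.
ζ = (R/2)·√(C/L) = (100/2)·√(13.1 µF/217 mH) = 0.388.
Overshoot: exp(−π·0.388/√(1−0.388²)) = 0.266, i.e. 26.6%.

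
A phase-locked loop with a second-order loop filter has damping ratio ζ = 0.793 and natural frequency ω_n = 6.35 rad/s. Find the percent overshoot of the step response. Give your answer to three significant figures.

For an underdamped second-order system, %OS = 100·exp(−πζ/√(1−ζ²)).
πζ/√(1−ζ²) = π·0.793/√(1−0.629) = 4.089, so %OS = 100·e^(−4.089) = 1.68%.

%OS ≈ 1.68%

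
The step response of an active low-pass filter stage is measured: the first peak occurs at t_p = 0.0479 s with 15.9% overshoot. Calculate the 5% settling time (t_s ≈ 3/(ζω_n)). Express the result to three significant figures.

t_s ≈ 0.0781 s

From the overshoot, ζ = −ln(OS)/√(π²+ln²(OS)) = 0.505.
t_p = π/ω_d ⇒ ω_d = 65.6 rad/s; then ω_n = ω_d/√(1−ζ²) = 76.0 rad/s.
t_s ≈ 3/(ζω_n) = 3/(0.505·76.0) = 0.0781 s.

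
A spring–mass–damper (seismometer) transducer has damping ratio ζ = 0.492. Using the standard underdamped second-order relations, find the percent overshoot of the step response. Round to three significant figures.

%OS ≈ 16.9%

For an underdamped second-order system, %OS = 100·exp(−πζ/√(1−ζ²)).
πζ/√(1−ζ²) = π·0.492/√(1−0.242) = 1.775, so %OS = 100·e^(−1.775) = 16.9%.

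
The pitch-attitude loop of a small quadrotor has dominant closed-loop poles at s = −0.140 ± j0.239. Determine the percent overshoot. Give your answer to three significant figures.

%OS ≈ 15.9%

The poles are at −σ ± jω_d with σ = 0.140 and ω_d = 0.239, so ω_n = √(σ²+ω_d²) = 0.277 rad/s and ζ = σ/ω_n = 0.505.
%OS = 100·exp(−πζ/√(1−ζ²)) = 15.9%.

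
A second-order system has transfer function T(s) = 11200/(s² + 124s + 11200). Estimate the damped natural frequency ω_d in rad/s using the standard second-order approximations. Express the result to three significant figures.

Comparing the denominator to s² + 2ζω_n s + ω_n²: ω_n = √11200 = 106 rad/s, and 2ζω_n = 124 so ζ = 124/(2·106) = 0.586.
ω_d = 106·√(1 − 0.586²) = 85.8 rad/s.

ω_d ≈ 85.8 rad/s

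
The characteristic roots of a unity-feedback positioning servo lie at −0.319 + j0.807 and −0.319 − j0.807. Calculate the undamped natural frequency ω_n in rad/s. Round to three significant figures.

ω_n ≈ 0.868 rad/s

The poles are at −σ ± jω_d with σ = 0.319 and ω_d = 0.807, so ω_n = √(σ²+ω_d²) = 0.868 rad/s and ζ = σ/ω_n = 0.368.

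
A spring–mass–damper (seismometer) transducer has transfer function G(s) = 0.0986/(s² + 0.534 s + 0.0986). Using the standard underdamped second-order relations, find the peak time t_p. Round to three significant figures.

ω_n = √0.0986 = 0.314 rad/s; ζ = 0.534/(2·0.314) = 0.850.
ω_d = ω_n√(1−ζ²) = 0.165 rad/s. Then t_p = π/ω_d = 19.0 s.

t_p ≈ 19.0 s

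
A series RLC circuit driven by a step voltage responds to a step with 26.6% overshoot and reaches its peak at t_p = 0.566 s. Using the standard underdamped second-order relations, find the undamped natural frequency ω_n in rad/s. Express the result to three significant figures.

ω_n ≈ 6.02 rad/s

From the overshoot, ζ = −ln(OS)/√(π²+ln²(OS)) = 0.388.
From t_p = π/ω_d, ω_d = π/0.566 = 5.55 rad/s, so ω_n = ω_d/√(1−ζ²) = 6.02 rad/s.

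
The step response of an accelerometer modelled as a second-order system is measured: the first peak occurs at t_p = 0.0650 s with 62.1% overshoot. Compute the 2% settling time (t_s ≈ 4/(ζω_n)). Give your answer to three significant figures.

t_s ≈ 0.546 s

The overshoot fixes ζ = −ln(OS)/√(π²+ln²(OS)) = 0.150.
t_p = π/ω_d ⇒ ω_d = 48.3 rad/s; then ω_n = ω_d/√(1−ζ²) = 48.9 rad/s.
t_s ≈ 4/(ζω_n) = 4/(0.150·48.9) = 0.546 s.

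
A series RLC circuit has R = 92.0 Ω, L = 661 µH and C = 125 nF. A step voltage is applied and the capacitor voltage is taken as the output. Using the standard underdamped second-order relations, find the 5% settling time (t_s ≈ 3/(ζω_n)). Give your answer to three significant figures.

For a series RLC circuit (capacitor voltage as output), ω_n = 1/√(LC) = 1/√(661 µH · 125 nF) = 110000 rad/s.
ζ = (R/2)·√(C/L) = (92.0/2)·√(125 nF/661 µH) = 0.633.
t_s ≈ 3/(ζω_n) = 0.0000431 s.

t_s ≈ 0.0000431 s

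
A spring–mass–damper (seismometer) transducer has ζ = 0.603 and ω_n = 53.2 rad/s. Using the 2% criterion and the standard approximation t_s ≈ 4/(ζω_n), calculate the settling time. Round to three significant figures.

t_s ≈ 0.125 s

t_s ≈ 4/(ζω_n) = 4/(0.603 × 53.2) = 0.125 s.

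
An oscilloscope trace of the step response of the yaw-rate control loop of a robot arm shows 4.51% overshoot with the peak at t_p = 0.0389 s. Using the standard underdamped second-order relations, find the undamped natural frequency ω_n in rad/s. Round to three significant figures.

The overshoot fixes ζ = −ln(OS)/√(π²+ln²(OS)) = 0.702.
t_p = π/ω_d ⇒ ω_d = 80.8 rad/s; then ω_n = ω_d/√(1−ζ²) = 113 rad/s.

ω_n ≈ 113 rad/s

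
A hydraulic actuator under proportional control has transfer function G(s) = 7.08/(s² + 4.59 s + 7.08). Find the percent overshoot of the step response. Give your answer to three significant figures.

%OS ≈ 0.473%

ω_n = √7.08 = 2.66 rad/s; ζ = 4.59/(2·2.66) = 0.863.
%OS = 100·exp(−πζ/√(1−ζ²)) = 0.473%.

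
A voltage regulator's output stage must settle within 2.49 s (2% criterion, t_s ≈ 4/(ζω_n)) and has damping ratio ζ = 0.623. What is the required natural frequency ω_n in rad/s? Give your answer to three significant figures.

Rearranging t_s ≈ 4/(ζω_n) gives ω_n = 4/(ζ·t_s) = 4/(0.623 × 2.49) = 2.58 rad/s.

ω_n ≈ 2.58 rad/s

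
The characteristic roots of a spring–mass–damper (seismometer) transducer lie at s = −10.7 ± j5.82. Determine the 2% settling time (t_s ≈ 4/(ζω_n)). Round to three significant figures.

t_s ≈ 0.374 s

For poles at −σ ± jω_d, ζω_n = σ = 10.7, so t_s ≈ 4/σ = 0.374 s.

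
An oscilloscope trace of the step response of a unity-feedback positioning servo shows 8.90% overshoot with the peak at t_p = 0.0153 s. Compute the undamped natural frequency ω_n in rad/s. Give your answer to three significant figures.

From the overshoot, ζ = −ln(OS)/√(π²+ln²(OS)) = 0.610.
From t_p = π/ω_d, ω_d = π/0.0153 = 205 rad/s, so ω_n = ω_d/√(1−ζ²) = 259 rad/s.

ω_n ≈ 259 rad/s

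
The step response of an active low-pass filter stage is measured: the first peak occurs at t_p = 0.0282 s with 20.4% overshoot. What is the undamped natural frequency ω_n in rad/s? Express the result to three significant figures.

The overshoot fixes ζ = −ln(OS)/√(π²+ln²(OS)) = 0.451.
t_p = π/ω_d ⇒ ω_d = 111 rad/s; then ω_n = ω_d/√(1−ζ²) = 125 rad/s.

ω_n ≈ 125 rad/s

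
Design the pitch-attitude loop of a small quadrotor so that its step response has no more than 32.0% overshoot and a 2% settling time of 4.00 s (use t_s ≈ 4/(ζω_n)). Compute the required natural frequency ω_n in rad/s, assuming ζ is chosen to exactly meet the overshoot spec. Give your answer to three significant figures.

From %OS = 100·exp(−πζ/√(1−ζ²)), invert to get ζ = −ln(OS)/√(π² + ln²(OS)) with OS = 0.320.
−ln 0.320 = 1.139, so ζ = 1.139/√(π² + 1.298) = 0.341.
From t_s ≈ 4/(ζω_n): ω_n = 4/(ζ·t_s) = 4/(0.341·4.00) = 2.93 rad/s.

ω_n ≈ 2.93 rad/s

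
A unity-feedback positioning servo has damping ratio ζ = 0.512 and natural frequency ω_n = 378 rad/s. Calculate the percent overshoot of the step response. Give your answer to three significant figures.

For an underdamped second-order system, %OS = 100·exp(−πζ/√(1−ζ²)).
πζ/√(1−ζ²) = π·0.512/√(1−0.262) = 1.873, so %OS = 100·e^(−1.873) = 15.4%.

%OS ≈ 15.4%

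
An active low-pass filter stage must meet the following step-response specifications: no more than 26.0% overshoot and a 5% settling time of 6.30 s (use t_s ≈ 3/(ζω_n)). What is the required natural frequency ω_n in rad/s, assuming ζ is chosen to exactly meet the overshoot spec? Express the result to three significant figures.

From %OS = 100·exp(−πζ/√(1−ζ²)), invert to get ζ = −ln(OS)/√(π² + ln²(OS)) with OS = 0.260.
−ln 0.260 = 1.347, so ζ = 1.347/√(π² + 1.815) = 0.394.
Then ω_n = 3/(ζ t_s) = 3/(0.394 × 6.30) = 1.21 rad/s.

ω_n ≈ 1.21 rad/s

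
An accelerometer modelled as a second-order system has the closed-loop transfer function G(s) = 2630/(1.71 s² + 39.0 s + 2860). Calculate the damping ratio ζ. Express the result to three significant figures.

ζ ≈ 0.279

Dividing through by 1.71: denominator becomes s² + 22.81 s + 1673.
So ω_n = √1673 = 40.9 rad/s and ζ = 22.81/(2·40.9) = 0.279.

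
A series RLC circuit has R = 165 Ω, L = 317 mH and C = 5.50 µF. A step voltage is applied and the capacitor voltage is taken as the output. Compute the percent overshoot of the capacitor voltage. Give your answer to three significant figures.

%OS ≈ 31.7%

For a series RLC circuit (capacitor voltage as output), ω_n = 1/√(LC) = 1/√(317 mH · 5.50 µF) = 757 rad/s.
ζ = (R/2)·√(C/L) = (165/2)·√(5.50 µF/317 mH) = 0.344.
%OS = 100·exp(−πζ/√(1−ζ²)) = 31.7%.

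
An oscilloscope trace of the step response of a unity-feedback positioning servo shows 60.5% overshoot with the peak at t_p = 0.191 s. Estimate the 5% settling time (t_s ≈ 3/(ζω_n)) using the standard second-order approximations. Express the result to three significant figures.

From the overshoot, ζ = −ln(OS)/√(π²+ln²(OS)) = 0.158.
t_p = π/ω_d ⇒ ω_d = 16.4 rad/s; then ω_n = ω_d/√(1−ζ²) = 16.7 rad/s.
t_s ≈ 3/(ζω_n) = 3/(0.158·16.7) = 1.14 s.

t_s ≈ 1.14 s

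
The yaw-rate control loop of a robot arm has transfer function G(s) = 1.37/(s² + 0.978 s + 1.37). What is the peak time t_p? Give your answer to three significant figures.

Comparing the denominator to s² + 2ζω_n s + ω_n²: ω_n = √1.37 = 1.17 rad/s, and 2ζω_n = 0.978 so ζ = 0.978/(2·1.17) = 0.418.
ω_d = 1.17·√(1 − 0.418²) = 1.06 rad/s. Then t_p = π/ω_d = 2.95 s.

t_p ≈ 2.95 s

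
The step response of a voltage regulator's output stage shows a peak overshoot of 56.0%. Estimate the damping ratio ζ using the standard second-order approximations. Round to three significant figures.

ζ = −ln(OS)/√(π² + (ln OS)²). With OS = 0.560, ln OS = −0.5798 and ζ = 0.5798/3.195 = 0.181.

ζ ≈ 0.181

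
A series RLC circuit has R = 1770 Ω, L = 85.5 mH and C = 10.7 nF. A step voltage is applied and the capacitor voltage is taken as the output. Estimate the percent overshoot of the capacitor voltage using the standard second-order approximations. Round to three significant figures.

%OS ≈ 35.5%

For a series RLC circuit (capacitor voltage as output), ω_n = 1/√(LC) = 1/√(85.5 mH · 10.7 nF) = 33100 rad/s.
ζ = (R/2)·√(C/L) = (1770/2)·√(10.7 nF/85.5 mH) = 0.313.
%OS = 100 e^{−πζ/√(1−ζ²)} with ζ = 0.313 gives 35.5%.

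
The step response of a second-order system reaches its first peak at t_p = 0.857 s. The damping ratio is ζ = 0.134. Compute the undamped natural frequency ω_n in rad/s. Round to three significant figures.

Peak time t_p = π/ω_d, so ω_d = π/t_p = π/0.857 = 3.67 rad/s.
ω_n = ω_d/√(1−ζ²) = 3.67/√0.982 = 3.70 rad/s.

ω_n ≈ 3.70 rad/s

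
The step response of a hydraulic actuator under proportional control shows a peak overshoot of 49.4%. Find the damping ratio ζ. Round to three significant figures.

ζ = −ln(OS)/√(π² + (ln OS)²). With OS = 0.494, ln OS = −0.7052 and ζ = 0.7052/3.220 = 0.219.

ζ ≈ 0.219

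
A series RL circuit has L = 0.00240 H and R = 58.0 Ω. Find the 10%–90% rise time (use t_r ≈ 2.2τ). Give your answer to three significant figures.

t_r ≈ 0.0000910 s

τ = L/R = 0.00240/58.0 = 0.0000414 s.
t_r ≈ 2.2τ = 0.0000910 s.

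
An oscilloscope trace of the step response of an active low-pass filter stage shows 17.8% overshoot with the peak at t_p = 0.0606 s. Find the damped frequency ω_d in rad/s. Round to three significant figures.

ω_d ≈ 51.8 rad/s

t_p = π/ω_d, so ω_d = π/0.0606 = 51.8 rad/s.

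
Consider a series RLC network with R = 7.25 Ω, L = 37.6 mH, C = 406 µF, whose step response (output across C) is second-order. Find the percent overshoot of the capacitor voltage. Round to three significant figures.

%OS ≈ 27.9%

For a series RLC circuit (capacitor voltage as output), ω_n = 1/√(LC) = 1/√(37.6 mH · 406 µF) = 256 rad/s.
ζ = (R/2)·√(C/L) = (7.25/2)·√(406 µF/37.6 mH) = 0.377.
%OS = 100·exp(−πζ/√(1−ζ²)) = 27.9%.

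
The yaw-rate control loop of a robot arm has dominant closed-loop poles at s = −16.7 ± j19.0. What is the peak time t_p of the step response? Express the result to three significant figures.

t_p ≈ 0.165 s

t_p = π/ω_d with ω_d = 19.0 (the imaginary part), so t_p = 0.165 s.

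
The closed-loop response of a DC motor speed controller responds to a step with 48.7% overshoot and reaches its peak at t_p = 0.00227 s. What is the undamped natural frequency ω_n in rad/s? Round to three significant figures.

ω_n ≈ 1420 rad/s

ζ from %OS: ζ = |ln 0.487|/√(π²+ln²0.487) = 0.223.
t_p = π/ω_d ⇒ ω_d = 1380 rad/s; then ω_n = ω_d/√(1−ζ²) = 1420 rad/s.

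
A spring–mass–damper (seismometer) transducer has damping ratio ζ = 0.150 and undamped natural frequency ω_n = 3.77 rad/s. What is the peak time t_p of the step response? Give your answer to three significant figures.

The damped frequency is ω_d = ω_n√(1−ζ²) = 3.77·√(1−0.0225) = 3.73 rad/s.
Peak time t_p = π/ω_d = π/3.73 = 0.843 s.

t_p ≈ 0.843 s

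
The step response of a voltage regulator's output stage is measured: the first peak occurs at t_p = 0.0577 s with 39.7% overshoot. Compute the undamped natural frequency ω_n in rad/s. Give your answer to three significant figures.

ζ from %OS: ζ = |ln 0.397|/√(π²+ln²0.397) = 0.282.
From t_p = π/ω_d, ω_d = π/0.0577 = 54.4 rad/s, so ω_n = ω_d/√(1−ζ²) = 56.8 rad/s.

ω_n ≈ 56.8 rad/s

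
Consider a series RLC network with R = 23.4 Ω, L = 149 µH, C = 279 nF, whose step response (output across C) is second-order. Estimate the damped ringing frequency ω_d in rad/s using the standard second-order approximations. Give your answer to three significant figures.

ω_d ≈ 134000 rad/s

For a series RLC circuit (capacitor voltage as output), ω_n = 1/√(LC) = 1/√(149 µH · 279 nF) = 155000 rad/s.
ζ = (R/2)·√(C/L) = (23.4/2)·√(279 nF/149 µH) = 0.506.
ω_d = 155000·√(1 − 0.506²) = 134000 rad/s.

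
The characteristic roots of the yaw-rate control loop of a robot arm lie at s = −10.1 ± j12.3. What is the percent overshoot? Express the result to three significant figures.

The poles are at −σ ± jω_d with σ = 10.1 and ω_d = 12.3, so ω_n = √(σ²+ω_d²) = 15.9 rad/s and ζ = σ/ω_n = 0.635.
Overshoot: exp(−π·0.635/√(1−0.635²)) = 0.0758, i.e. 7.58%.

%OS ≈ 7.58%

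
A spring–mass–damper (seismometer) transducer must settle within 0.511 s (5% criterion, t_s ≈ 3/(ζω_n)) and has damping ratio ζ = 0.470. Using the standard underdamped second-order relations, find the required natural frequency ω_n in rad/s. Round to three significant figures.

ω_n ≈ 12.5 rad/s

Rearranging t_s ≈ 3/(ζω_n) gives ω_n = 3/(ζ·t_s) = 3/(0.470 × 0.511) = 12.5 rad/s.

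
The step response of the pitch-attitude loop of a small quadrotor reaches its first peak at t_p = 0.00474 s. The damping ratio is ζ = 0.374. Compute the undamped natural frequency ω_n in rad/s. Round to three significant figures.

Peak time t_p = π/ω_d, so ω_d = π/t_p = π/0.00474 = 663 rad/s.
ω_n = ω_d/√(1−ζ²) = 663/√0.860 = 715 rad/s.

ω_n ≈ 715 rad/s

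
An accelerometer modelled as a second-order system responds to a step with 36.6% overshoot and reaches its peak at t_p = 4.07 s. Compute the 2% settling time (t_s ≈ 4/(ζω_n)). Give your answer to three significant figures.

t_s ≈ 16.2 s

From the overshoot, ζ = −ln(OS)/√(π²+ln²(OS)) = 0.305.
From t_p = π/ω_d, ω_d = π/4.07 = 0.772 rad/s, so ω_n = ω_d/√(1−ζ²) = 0.810 rad/s.
t_s ≈ 4/(ζω_n) = 4/(0.305·0.810) = 16.2 s.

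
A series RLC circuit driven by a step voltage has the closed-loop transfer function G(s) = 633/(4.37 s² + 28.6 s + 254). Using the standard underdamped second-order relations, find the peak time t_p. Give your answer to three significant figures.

t_p ≈ 0.456 s

Dividing through by 4.37: denominator becomes s² + 6.545 s + 58.12.
So ω_n = √58.12 = 7.62 rad/s and ζ = 6.545/(2·7.62) = 0.429.
ω_d = ω_n√(1−ζ²) = 6.89 rad/s. t_p = π/ω_d = 0.456 s.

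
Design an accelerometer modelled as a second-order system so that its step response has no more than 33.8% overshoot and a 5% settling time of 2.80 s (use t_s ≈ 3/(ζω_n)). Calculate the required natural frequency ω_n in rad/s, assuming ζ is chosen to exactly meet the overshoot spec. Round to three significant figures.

ω_n ≈ 3.28 rad/s

Inverting the overshoot relation: ζ = |ln 0.338|/√(π² + ln²0.338) = 0.326.
From t_s ≈ 3/(ζω_n): ω_n = 3/(ζ·t_s) = 3/(0.326·2.80) = 3.28 rad/s.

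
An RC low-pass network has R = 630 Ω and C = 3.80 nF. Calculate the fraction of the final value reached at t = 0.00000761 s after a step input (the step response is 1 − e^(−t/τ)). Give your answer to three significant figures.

τ = RC = 630 × 3.80 nF = 0.00000239 s.
y(t)/y_∞ = 1 − e^(−t/τ) = 1 − e^(−0.00000761/0.00000239) = 1 − e^(−3.18) = 0.958.

y/y_∞ ≈ 0.958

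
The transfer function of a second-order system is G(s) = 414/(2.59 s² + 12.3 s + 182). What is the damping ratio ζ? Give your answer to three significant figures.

ζ ≈ 0.283

Dividing through by 2.59: denominator becomes s² + 4.749 s + 70.27.
So ω_n = √70.27 = 8.38 rad/s and ζ = 4.749/(2·8.38) = 0.283.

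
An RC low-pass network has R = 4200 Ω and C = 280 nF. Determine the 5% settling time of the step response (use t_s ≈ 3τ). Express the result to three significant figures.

τ = RC = 4200 × 280 nF = 0.00118 s.
t_s ≈ 3τ = 0.00353 s.

t_s ≈ 0.00353 s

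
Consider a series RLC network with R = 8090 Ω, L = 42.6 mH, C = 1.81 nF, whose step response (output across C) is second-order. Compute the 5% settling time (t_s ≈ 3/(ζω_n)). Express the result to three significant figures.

For a series RLC circuit (capacitor voltage as output), ω_n = 1/√(LC) = 1/√(42.6 mH · 1.81 nF) = 114000 rad/s.
ζ = (R/2)·√(C/L) = (8090/2)·√(1.81 nF/42.6 mH) = 0.834.
t_s ≈ 3/(ζω_n) = 0.0000316 s.

t_s ≈ 0.0000316 s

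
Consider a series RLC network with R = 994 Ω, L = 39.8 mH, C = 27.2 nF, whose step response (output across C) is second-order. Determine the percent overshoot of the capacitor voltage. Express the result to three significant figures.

For a series RLC circuit (capacitor voltage as output), ω_n = 1/√(LC) = 1/√(39.8 mH · 27.2 nF) = 30400 rad/s.
ζ = (R/2)·√(C/L) = (994/2)·√(27.2 nF/39.8 mH) = 0.411.
Overshoot: exp(−π·0.411/√(1−0.411²)) = 0.243, i.e. 24.3%.

%OS ≈ 24.3%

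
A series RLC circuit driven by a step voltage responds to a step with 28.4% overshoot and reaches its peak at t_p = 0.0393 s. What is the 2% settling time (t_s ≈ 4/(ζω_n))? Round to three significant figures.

t_s ≈ 0.125 s

ζ from %OS: ζ = |ln 0.284|/√(π²+ln²0.284) = 0.372.
From t_p = π/ω_d, ω_d = π/0.0393 = 79.9 rad/s, so ω_n = ω_d/√(1−ζ²) = 86.1 rad/s.
t_s ≈ 4/(ζω_n) = 4/(0.372·86.1) = 0.125 s.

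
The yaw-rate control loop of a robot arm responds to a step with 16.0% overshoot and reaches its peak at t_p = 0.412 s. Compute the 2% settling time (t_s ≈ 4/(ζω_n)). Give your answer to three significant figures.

The overshoot fixes ζ = −ln(OS)/√(π²+ln²(OS)) = 0.504.
t_p = π/ω_d ⇒ ω_d = 7.63 rad/s; then ω_n = ω_d/√(1−ζ²) = 8.83 rad/s.
t_s ≈ 4/(ζω_n) = 4/(0.504·8.83) = 0.899 s.

t_s ≈ 0.899 s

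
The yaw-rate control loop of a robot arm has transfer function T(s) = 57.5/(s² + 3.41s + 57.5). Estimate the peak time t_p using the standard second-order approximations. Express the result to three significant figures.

Matching coefficients with s² + 2ζω_n s + ω_n² gives ω_n² = 57.5 ⇒ ω_n = 7.58 rad/s, and ζ = 3.41/(2ω_n) = 0.225.
ω_d = ω_n√(1−ζ²) = 7.39 rad/s. Then t_p = π/ω_d = 0.425 s.

t_p ≈ 0.425 s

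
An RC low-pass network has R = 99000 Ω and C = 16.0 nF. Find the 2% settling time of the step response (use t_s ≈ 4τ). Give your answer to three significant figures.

t_s ≈ 0.00634 s

τ = RC = 99000 × 16.0 nF = 0.00158 s.
t_s ≈ 4τ = 0.00634 s.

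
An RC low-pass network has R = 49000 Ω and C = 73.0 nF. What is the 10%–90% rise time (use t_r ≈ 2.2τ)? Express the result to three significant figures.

t_r ≈ 0.00787 s

τ = RC = 49000 × 73.0 nF = 0.00358 s.
t_r ≈ 2.2τ = 0.00787 s.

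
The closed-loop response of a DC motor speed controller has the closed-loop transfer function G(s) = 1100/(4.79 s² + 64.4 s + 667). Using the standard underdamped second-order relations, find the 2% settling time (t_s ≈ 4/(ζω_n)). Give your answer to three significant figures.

t_s ≈ 0.595 s

Dividing through by 4.79: denominator becomes s² + 13.44 s + 139.2.
So ω_n = √139.2 = 11.8 rad/s and ζ = 13.44/(2·11.8) = 0.570.
t_s ≈ 4/(ζω_n) = 0.595 s.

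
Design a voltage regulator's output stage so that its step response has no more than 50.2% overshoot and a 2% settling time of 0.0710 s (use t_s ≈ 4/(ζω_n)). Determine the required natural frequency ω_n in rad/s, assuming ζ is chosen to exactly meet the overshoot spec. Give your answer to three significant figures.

ζ = −ln(OS)/√(π² + (ln OS)²). With OS = 0.502, ln OS = −0.6892 and ζ = 0.6892/3.216 = 0.214.
Then ω_n = 4/(ζ t_s) = 4/(0.214 × 0.0710) = 263 rad/s.

ω_n ≈ 263 rad/s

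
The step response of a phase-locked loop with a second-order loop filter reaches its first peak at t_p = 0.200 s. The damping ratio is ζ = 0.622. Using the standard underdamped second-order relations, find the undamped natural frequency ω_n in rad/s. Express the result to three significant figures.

ω_n ≈ 20.1 rad/s

Peak time t_p = π/ω_d, so ω_d = π/t_p = π/0.200 = 15.7 rad/s.
ω_n = ω_d/√(1−ζ²) = 15.7/√0.613 = 20.1 rad/s.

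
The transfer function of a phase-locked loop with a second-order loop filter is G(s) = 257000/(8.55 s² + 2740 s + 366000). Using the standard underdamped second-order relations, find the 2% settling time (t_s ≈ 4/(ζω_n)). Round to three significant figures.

t_s ≈ 0.0250 s

Dividing through by 8.55: denominator becomes s² + 320.5 s + 42810.
So ω_n = √42810 = 207 rad/s and ζ = 320.5/(2·207) = 0.774.
t_s ≈ 4/(ζω_n) = 0.0250 s.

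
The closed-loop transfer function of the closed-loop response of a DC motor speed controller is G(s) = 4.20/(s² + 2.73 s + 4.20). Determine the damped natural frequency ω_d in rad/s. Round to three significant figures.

ω_d ≈ 1.53 rad/s

Comparing the denominator to s² + 2ζω_n s + ω_n²: ω_n = √4.20 = 2.05 rad/s, and 2ζω_n = 2.73 so ζ = 2.73/(2·2.05) = 0.666.
The damped frequency ω_d = ω_n√(1−ζ²) = 1.53 rad/s.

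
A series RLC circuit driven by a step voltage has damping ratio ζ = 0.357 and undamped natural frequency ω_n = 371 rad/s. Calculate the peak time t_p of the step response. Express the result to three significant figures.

t_p ≈ 0.00907 s

The damped frequency is ω_d = ω_n√(1−ζ²) = 371·√(1−0.127) = 347 rad/s.
Peak time t_p = π/ω_d = π/347 = 0.00907 s.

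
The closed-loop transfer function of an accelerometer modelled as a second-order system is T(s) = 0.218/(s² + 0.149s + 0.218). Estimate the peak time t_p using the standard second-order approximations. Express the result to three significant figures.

t_p ≈ 6.82 s

Matching coefficients with s² + 2ζω_n s + ω_n² gives ω_n² = 0.218 ⇒ ω_n = 0.467 rad/s, and ζ = 0.149/(2ω_n) = 0.160.
ω_d = 0.467·√(1 − 0.160²) = 0.461 rad/s. Then t_p = π/ω_d = 6.82 s.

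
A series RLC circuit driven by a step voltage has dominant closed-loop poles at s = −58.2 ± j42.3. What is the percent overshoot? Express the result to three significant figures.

The poles are at −σ ± jω_d with σ = 58.2 and ω_d = 42.3, so ω_n = √(σ²+ω_d²) = 71.9 rad/s and ζ = σ/ω_n = 0.809.
Overshoot: exp(−π·0.809/√(1−0.809²)) = 0.0133, i.e. 1.33%.

%OS ≈ 1.33%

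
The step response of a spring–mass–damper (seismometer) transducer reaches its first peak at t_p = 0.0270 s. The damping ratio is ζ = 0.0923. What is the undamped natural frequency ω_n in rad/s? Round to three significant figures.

Peak time t_p = π/ω_d, so ω_d = π/t_p = π/0.0270 = 116 rad/s.
ω_n = ω_d/√(1−ζ²) = 116/√0.991 = 117 rad/s.

ω_n ≈ 117 rad/s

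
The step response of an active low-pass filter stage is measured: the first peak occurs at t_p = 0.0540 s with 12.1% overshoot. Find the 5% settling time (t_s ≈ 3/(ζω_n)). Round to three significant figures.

From the overshoot, ζ = −ln(OS)/√(π²+ln²(OS)) = 0.558.
t_p = π/ω_d ⇒ ω_d = 58.2 rad/s; then ω_n = ω_d/√(1−ζ²) = 70.1 rad/s.
t_s ≈ 3/(ζω_n) = 3/(0.558·70.1) = 0.0767 s.

t_s ≈ 0.0767 s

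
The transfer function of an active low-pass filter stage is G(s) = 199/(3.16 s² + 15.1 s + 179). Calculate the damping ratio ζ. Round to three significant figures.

Dividing through by 3.16: denominator becomes s² + 4.778 s + 56.65.
So ω_n = √56.65 = 7.53 rad/s and ζ = 4.778/(2·7.53) = 0.317.

ζ ≈ 0.317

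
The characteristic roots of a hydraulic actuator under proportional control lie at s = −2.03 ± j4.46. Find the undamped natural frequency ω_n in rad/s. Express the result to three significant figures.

The poles are at −σ ± jω_d with σ = 2.03 and ω_d = 4.46, so ω_n = √(σ²+ω_d²) = 4.90 rad/s and ζ = σ/ω_n = 0.414.

ω_n ≈ 4.90 rad/s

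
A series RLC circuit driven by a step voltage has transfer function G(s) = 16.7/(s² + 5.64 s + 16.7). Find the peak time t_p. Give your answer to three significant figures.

t_p ≈ 1.06 s

ω_n = √16.7 = 4.09 rad/s; ζ = 5.64/(2·4.09) = 0.690.
The damped frequency ω_d = ω_n√(1−ζ²) = 2.96 rad/s. Then t_p = π/ω_d = 1.06 s.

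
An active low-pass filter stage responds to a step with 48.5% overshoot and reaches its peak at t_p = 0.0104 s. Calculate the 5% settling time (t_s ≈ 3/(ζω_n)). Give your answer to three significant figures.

ζ from %OS: ζ = |ln 0.485|/√(π²+ln²0.485) = 0.224.
From t_p = π/ω_d, ω_d = π/0.0104 = 302 rad/s, so ω_n = ω_d/√(1−ζ²) = 310 rad/s.
t_s ≈ 3/(ζω_n) = 3/(0.224·310) = 0.0431 s.

t_s ≈ 0.0431 s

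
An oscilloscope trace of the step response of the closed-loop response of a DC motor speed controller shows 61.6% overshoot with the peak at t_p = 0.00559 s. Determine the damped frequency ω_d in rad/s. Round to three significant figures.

t_p = π/ω_d, so ω_d = π/0.00559 = 562 rad/s.

ω_d ≈ 562 rad/s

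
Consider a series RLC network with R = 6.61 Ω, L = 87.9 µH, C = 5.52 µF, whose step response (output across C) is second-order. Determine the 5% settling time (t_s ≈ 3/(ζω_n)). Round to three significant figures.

For a series RLC circuit (capacitor voltage as output), ω_n = 1/√(LC) = 1/√(87.9 µH · 5.52 µF) = 45400 rad/s.
ζ = (R/2)·√(C/L) = (6.61/2)·√(5.52 µF/87.9 µH) = 0.828.
t_s ≈ 3/(ζω_n) = 0.0000798 s.

t_s ≈ 0.0000798 s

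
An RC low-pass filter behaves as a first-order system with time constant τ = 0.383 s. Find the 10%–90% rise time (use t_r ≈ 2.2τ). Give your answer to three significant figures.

t_r ≈ 2.2τ = 0.843 s.

t_r ≈ 0.843 s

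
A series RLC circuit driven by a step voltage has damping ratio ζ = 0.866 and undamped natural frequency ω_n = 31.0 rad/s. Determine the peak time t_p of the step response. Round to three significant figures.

t_p ≈ 0.203 s

The damped frequency is ω_d = ω_n√(1−ζ²) = 31.0·√(1−0.750) = 15.5 rad/s.
Peak time t_p = π/ω_d = π/15.5 = 0.203 s.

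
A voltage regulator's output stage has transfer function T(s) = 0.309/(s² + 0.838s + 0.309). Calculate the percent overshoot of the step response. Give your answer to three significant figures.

%OS ≈ 2.72%

ω_n = √0.309 = 0.556 rad/s; ζ = 0.838/(2·0.556) = 0.754.
%OS = 100 e^{−πζ/√(1−ζ²)} with ζ = 0.754 gives 2.72%.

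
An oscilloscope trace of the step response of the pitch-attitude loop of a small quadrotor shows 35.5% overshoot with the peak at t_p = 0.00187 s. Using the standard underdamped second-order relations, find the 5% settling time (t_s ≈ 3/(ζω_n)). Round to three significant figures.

ζ from %OS: ζ = |ln 0.355|/√(π²+ln²0.355) = 0.313.
t_p = π/ω_d ⇒ ω_d = 1680 rad/s; then ω_n = ω_d/√(1−ζ²) = 1770 rad/s.
t_s ≈ 3/(ζω_n) = 3/(0.313·1770) = 0.00542 s.

t_s ≈ 0.00542 s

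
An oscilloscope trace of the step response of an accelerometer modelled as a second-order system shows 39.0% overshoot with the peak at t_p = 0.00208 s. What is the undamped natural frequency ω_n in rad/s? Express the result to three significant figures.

The overshoot fixes ζ = −ln(OS)/√(π²+ln²(OS)) = 0.287.
t_p = π/ω_d ⇒ ω_d = 1510 rad/s; then ω_n = ω_d/√(1−ζ²) = 1580 rad/s.

ω_n ≈ 1580 rad/s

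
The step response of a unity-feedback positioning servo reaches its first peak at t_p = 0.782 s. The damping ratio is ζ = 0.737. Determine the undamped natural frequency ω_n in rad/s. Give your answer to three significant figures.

ω_n ≈ 5.94 rad/s

Peak time t_p = π/ω_d, so ω_d = π/t_p = π/0.782 = 4.02 rad/s.
ω_n = ω_d/√(1−ζ²) = 4.02/√0.457 = 5.94 rad/s.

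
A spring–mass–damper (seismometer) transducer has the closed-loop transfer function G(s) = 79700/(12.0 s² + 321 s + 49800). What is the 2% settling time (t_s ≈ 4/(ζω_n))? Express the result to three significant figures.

t_s ≈ 0.299 s

Dividing through by 12.0: denominator becomes s² + 26.75 s + 4150.
So ω_n = √4150 = 64.4 rad/s and ζ = 26.75/(2·64.4) = 0.208.
t_s ≈ 4/(ζω_n) = 0.299 s.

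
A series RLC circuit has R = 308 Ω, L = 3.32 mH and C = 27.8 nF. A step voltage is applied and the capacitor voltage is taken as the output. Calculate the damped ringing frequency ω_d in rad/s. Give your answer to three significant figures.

For a series RLC circuit (capacitor voltage as output), ω_n = 1/√(LC) = 1/√(3.32 mH · 27.8 nF) = 104000 rad/s.
ζ = (R/2)·√(C/L) = (308/2)·√(27.8 nF/3.32 mH) = 0.446.
ω_d = 104000·√(1 − 0.446²) = 93200 rad/s.

ω_d ≈ 93200 rad/s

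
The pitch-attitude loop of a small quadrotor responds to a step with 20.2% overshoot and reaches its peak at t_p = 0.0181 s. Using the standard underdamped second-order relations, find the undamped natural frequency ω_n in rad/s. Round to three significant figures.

ω_n ≈ 195 rad/s

From the overshoot, ζ = −ln(OS)/√(π²+ln²(OS)) = 0.454.
t_p = π/ω_d ⇒ ω_d = 174 rad/s; then ω_n = ω_d/√(1−ζ²) = 195 rad/s.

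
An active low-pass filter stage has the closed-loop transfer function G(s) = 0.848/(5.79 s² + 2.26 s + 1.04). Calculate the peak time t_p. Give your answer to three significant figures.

Dividing through by 5.79: denominator becomes s² + 0.3903 s + 0.1796.
So ω_n = √0.1796 = 0.424 rad/s and ζ = 0.3903/(2·0.424) = 0.460.
The damped frequency ω_d = ω_n√(1−ζ²) = 0.376 rad/s. t_p = π/ω_d = 8.35 s.

t_p ≈ 8.35 s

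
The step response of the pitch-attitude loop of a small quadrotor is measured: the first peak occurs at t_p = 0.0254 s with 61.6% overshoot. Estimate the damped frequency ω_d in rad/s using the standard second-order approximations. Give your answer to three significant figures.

ω_d ≈ 124 rad/s

t_p = π/ω_d, so ω_d = π/0.0254 = 124 rad/s.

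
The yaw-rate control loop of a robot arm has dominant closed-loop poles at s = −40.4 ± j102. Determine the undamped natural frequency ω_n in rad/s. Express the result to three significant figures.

The poles are at −σ ± jω_d with σ = 40.4 and ω_d = 102, so ω_n = √(σ²+ω_d²) = 110 rad/s and ζ = σ/ω_n = 0.368.

ω_n ≈ 110 rad/s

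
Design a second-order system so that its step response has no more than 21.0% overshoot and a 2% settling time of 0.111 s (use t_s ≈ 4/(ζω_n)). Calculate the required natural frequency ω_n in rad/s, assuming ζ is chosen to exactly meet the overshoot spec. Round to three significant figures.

ω_n ≈ 81.0 rad/s

From %OS = 100·exp(−πζ/√(1−ζ²)), invert to get ζ = −ln(OS)/√(π² + ln²(OS)) with OS = 0.210.
−ln 0.210 = 1.561, so ζ = 1.561/√(π² + 2.436) = 0.445.
Then ω_n = 4/(ζ t_s) = 4/(0.445 × 0.111) = 81.0 rad/s.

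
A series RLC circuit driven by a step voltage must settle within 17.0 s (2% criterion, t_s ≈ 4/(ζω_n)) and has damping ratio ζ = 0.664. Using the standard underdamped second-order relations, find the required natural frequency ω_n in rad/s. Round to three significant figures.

Rearranging t_s ≈ 4/(ζω_n) gives ω_n = 4/(ζ·t_s) = 4/(0.664 × 17.0) = 0.354 rad/s.

ω_n ≈ 0.354 rad/s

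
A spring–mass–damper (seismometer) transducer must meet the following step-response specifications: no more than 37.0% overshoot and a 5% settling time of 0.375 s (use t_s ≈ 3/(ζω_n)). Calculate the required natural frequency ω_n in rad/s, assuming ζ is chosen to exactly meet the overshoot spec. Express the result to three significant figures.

ζ = −ln(OS)/√(π² + (ln OS)²). With OS = 0.370, ln OS = −0.9943 and ζ = 0.9943/3.295 = 0.302.
From t_s ≈ 3/(ζω_n): ω_n = 3/(ζ·t_s) = 3/(0.302·0.375) = 26.5 rad/s.

ω_n ≈ 26.5 rad/s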